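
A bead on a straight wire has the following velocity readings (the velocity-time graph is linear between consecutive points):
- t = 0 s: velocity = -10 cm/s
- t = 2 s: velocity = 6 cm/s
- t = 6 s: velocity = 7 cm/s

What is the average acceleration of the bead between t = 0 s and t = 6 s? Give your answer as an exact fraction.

Average acceleration = Δv/Δt = (7 − -10)/(6 − 0) = 17/6 cm/s².

17/6 cm/s²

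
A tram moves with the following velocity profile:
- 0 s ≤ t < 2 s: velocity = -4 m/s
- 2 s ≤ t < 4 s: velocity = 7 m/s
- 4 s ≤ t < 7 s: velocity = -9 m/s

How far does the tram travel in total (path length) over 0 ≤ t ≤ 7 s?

Distance (not displacement) is the total path length: add the absolute areas under v-t.
0–2 s: |-4| × 2 = 8 m
2–4 s: |7| × 2 = 14 m
4–7 s: |-9| × 3 = 27 m
Total distance = 49 m

49 m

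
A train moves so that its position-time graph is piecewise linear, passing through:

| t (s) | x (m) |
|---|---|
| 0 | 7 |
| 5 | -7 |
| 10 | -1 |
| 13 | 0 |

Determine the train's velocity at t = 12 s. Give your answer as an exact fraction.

1/3 m/s

Velocity is the slope of the x-t graph on 10–13 s: (0 − -1)/(13 − 10) = 1/3 m/s.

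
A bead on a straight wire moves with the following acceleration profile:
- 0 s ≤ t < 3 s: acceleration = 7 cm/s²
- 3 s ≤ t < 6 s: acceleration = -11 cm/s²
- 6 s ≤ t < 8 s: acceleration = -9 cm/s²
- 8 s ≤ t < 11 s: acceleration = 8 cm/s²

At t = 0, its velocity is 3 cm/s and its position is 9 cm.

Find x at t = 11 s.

-9 cm

On each constant-a segment, Δv = aΔt and Δx = v₀Δt + ½aΔt²; chain segment to segment.
0–3 s: v starts 3 cm/s; Δx = 3·3 + ½·7·3² = 40.5 cm; v ends 24 cm/s.
3–6 s: v starts 24 cm/s; Δx = 24·3 + ½·-11·3² = 22.5 cm; v ends -9 cm/s.
6–8 s: v starts -9 cm/s; Δx = -9·2 + ½·-9·2² = -36 cm; v ends -27 cm/s.
8–11 s: v starts -27 cm/s; Δx = -27·3 + ½·8·3² = -45 cm; v ends -3 cm/s.
x(11) = 9 + Σ Δx = -9 cm.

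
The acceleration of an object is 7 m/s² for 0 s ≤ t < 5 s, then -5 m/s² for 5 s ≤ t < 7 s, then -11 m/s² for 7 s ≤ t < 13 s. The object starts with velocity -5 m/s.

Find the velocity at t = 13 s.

Δv equals the area under the a-t graph; then v = v₀ + Δv.
0–5 s: 7 × 5 = 35 m/s
5–7 s: -5 × 2 = -10 m/s
7–13 s: -11 × 6 = -66 m/s
Δv = -41 m/s, so v(13) = -5 + (-41) = -46 m/s.

-46 m/s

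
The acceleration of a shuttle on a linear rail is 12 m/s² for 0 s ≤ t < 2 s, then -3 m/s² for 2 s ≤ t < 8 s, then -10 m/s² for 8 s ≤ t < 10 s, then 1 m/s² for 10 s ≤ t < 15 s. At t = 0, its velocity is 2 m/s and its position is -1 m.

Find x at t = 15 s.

77.5 m

On each constant-a segment, Δv = aΔt and Δx = v₀Δt + ½aΔt²; chain segment to segment.
0–2 s: v starts 2 m/s; Δx = 2·2 + ½·12·2² = 28 m; v ends 26 m/s.
2–8 s: v starts 26 m/s; Δx = 26·6 + ½·-3·6² = 102 m; v ends 8 m/s.
8–10 s: v starts 8 m/s; Δx = 8·2 + ½·-10·2² = -4 m; v ends -12 m/s.
10–15 s: v starts -12 m/s; Δx = -12·5 + ½·1·5² = -47.5 m; v ends -7 m/s.
x(15) = -1 + Σ Δx = 77.5 m.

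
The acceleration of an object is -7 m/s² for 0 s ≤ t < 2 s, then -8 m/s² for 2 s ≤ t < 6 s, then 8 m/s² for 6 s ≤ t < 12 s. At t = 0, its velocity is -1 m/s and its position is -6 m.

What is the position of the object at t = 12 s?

On each constant-a segment, Δv = aΔt and Δx = v₀Δt + ½aΔt²; chain segment to segment.
0–2 s: v starts -1 m/s; Δx = -1·2 + ½·-7·2² = -16 m; v ends -15 m/s.
2–6 s: v starts -15 m/s; Δx = -15·4 + ½·-8·4² = -124 m; v ends -47 m/s.
6–12 s: v starts -47 m/s; Δx = -47·6 + ½·8·6² = -138 m; v ends 1 m/s.
x(12) = -6 + Σ Δx = -284 m.

-284 m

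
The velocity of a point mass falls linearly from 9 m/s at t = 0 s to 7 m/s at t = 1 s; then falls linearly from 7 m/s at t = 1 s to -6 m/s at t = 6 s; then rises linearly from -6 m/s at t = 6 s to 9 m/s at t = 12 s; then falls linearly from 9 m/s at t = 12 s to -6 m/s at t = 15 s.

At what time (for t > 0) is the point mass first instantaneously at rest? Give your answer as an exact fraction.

v changes sign on 1–6 s (from 7 to -6); the graph is linear there, so v = 0 at t = 1 + (-7)·(6 − 1)/(-6 − 7) = 48/13 s.

t = 48/13 s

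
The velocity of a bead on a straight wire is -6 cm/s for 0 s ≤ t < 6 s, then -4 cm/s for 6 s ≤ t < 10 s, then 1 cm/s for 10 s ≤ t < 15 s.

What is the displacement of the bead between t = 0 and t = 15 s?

-47 cm

Displacement is the signed area under the v-t curve.
0–6 s: -6 × 6 = -36 cm
6–10 s: -4 × 4 = -16 cm
10–15 s: 1 × 5 = 5 cm
Net displacement = -47 cm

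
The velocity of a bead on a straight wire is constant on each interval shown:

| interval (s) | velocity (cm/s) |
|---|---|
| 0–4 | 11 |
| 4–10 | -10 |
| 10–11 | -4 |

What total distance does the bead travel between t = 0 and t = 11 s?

108 cm

Total distance travelled is ∫|v| dt — sum the magnitudes of each area piece.
0–4 s: |11| × 4 = 44 cm
4–10 s: |-10| × 6 = 60 cm
10–11 s: |-4| × 1 = 4 cm
Total distance = 108 cm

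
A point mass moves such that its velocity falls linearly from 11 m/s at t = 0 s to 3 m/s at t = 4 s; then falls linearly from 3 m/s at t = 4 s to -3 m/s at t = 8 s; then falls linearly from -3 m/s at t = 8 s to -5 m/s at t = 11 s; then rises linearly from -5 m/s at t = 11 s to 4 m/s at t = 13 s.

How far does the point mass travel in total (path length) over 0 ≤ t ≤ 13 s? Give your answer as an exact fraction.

455/9 m

Distance (not displacement) is the total path length: add the absolute areas under v-t.
0–4 s: |½(11 + 3)(4)| = 28 m
4–8 s: v = 0 at t = 6 s; triangle areas 3 + 3 = 6 m
8–11 s: |½(-3 + -5)(3)| = 12 m
11–13 s: v = 0 at t = 109/9 s; triangle areas 25/9 + 16/9 = 41/9 m
Total distance = 455/9 m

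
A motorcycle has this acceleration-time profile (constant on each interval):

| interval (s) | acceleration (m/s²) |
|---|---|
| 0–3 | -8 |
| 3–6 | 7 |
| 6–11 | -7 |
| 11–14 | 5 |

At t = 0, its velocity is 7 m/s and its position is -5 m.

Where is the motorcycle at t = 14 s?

-177.5 m

On each constant-a segment, Δv = aΔt and Δx = v₀Δt + ½aΔt²; chain segment to segment.
0–3 s: v starts 7 m/s; Δx = 7·3 + ½·-8·3² = -15 m; v ends -17 m/s.
3–6 s: v starts -17 m/s; Δx = -17·3 + ½·7·3² = -19.5 m; v ends 4 m/s.
6–11 s: v starts 4 m/s; Δx = 4·5 + ½·-7·5² = -67.5 m; v ends -31 m/s.
11–14 s: v starts -31 m/s; Δx = -31·3 + ½·5·3² = -70.5 m; v ends -16 m/s.
x(14) = -5 + Σ Δx = -177.5 m.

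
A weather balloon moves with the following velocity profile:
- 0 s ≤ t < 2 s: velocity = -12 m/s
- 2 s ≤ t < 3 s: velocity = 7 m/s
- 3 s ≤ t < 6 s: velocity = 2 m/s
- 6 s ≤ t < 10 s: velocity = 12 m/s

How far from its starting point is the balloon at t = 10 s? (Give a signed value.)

37 m

Displacement is the signed area under the v-t curve.
0–2 s: -12 × 2 = -24 m
2–3 s: 7 × 1 = 7 m
3–6 s: 2 × 3 = 6 m
6–10 s: 12 × 4 = 48 m
Net displacement = 37 m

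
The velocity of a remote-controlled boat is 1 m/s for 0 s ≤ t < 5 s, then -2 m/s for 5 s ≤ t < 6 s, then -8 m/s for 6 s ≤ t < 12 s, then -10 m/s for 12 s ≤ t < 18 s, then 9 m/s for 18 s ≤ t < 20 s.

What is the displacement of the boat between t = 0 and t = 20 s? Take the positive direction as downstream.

-87 m

Displacement is the signed area under the v-t curve.
0–5 s: 1 × 5 = 5 m
5–6 s: -2 × 1 = -2 m
6–12 s: -8 × 6 = -48 m
12–18 s: -10 × 6 = -60 m
18–20 s: 9 × 2 = 18 m
Net displacement = -87 m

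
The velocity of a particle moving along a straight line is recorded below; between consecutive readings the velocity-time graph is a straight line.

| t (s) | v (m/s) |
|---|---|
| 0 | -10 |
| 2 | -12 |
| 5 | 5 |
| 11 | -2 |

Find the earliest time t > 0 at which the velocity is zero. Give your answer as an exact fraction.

t = 70/17 s

v changes sign on 2–5 s (from -12 to 5); the graph is linear there, so v = 0 at t = 2 + (12)·(5 − 2)/(5 − -12) = 70/17 s.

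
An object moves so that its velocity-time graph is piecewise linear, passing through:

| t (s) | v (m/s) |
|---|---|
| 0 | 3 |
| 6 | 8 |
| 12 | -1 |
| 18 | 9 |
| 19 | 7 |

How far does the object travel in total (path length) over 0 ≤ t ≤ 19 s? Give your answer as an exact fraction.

1309/15 m

Total distance travelled is ∫|v| dt — sum the magnitudes of each area piece.
0–6 s: |½(3 + 8)(6)| = 33 m
6–12 s: v = 0 at t = 34/3 s; triangle areas 64/3 + 1/3 = 65/3 m
12–18 s: v = 0 at t = 12.6 s; triangle areas 0.3 + 24.3 = 24.6 m
18–19 s: |½(9 + 7)(1)| = 8 m
Total distance = 1309/15 m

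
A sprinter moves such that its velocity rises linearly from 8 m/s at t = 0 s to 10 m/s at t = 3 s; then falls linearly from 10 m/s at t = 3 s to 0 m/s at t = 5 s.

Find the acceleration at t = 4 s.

-5 m/s²

Acceleration is the slope of the v-t graph on 3–5 s: (0 − 10)/(5 − 3) = -5 m/s².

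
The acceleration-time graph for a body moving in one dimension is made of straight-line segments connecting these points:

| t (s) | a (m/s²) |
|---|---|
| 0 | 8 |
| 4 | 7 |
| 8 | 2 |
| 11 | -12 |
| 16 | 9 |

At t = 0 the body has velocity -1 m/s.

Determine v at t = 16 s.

Δv equals the area under the a-t graph; then v = v₀ + Δv.
0–4 s: ½(8 + 7)(4) = 30 m/s
4–8 s: ½(7 + 2)(4) = 18 m/s
8–11 s: ½(2 + -12)(3) = -15 m/s
11–16 s: ½(-12 + 9)(5) = -7.5 m/s
Δv = 25.5 m/s, so v(16) = -1 + (25.5) = 24.5 m/s.

24.5 m/s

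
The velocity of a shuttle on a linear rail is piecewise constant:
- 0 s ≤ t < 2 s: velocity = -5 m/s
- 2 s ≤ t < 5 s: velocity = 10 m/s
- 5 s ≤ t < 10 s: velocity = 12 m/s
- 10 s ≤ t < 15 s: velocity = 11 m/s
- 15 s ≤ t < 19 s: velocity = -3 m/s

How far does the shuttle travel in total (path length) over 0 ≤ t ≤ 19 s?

Distance (not displacement) is the total path length: add the absolute areas under v-t.
0–2 s: |-5| × 2 = 10 m
2–5 s: |10| × 3 = 30 m
5–10 s: |12| × 5 = 60 m
10–15 s: |11| × 5 = 55 m
15–19 s: |-3| × 4 = 12 m
Total distance = 167 m

167 m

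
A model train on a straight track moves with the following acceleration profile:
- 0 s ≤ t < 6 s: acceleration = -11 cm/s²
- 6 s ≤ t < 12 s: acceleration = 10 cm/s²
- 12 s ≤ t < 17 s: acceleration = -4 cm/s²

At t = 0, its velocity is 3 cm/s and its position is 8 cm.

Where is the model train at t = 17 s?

On each constant-a segment, Δv = aΔt and Δx = v₀Δt + ½aΔt²; chain segment to segment.
0–6 s: v starts 3 cm/s; Δx = 3·6 + ½·-11·6² = -180 cm; v ends -63 cm/s.
6–12 s: v starts -63 cm/s; Δx = -63·6 + ½·10·6² = -198 cm; v ends -3 cm/s.
12–17 s: v starts -3 cm/s; Δx = -3·5 + ½·-4·5² = -65 cm; v ends -23 cm/s.
x(17) = 8 + Σ Δx = -435 cm.

-435 cm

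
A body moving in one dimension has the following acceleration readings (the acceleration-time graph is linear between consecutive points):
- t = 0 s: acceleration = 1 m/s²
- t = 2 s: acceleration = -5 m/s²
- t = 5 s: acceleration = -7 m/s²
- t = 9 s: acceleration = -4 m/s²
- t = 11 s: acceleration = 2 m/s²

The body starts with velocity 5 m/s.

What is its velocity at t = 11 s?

Δv equals the area under the a-t graph; then v = v₀ + Δv.
0–2 s: ½(1 + -5)(2) = -4 m/s
2–5 s: ½(-5 + -7)(3) = -18 m/s
5–9 s: ½(-7 + -4)(4) = -22 m/s
9–11 s: ½(-4 + 2)(2) = -2 m/s
Δv = -46 m/s, so v(11) = 5 + (-46) = -41 m/s.

-41 m/s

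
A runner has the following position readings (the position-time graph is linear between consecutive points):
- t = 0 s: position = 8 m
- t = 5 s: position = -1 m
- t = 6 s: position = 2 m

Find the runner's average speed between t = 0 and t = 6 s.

Average speed = (total path length)/(elapsed time); on a piecewise-linear x-t graph the path length is Σ|Δx|.
0–5 s: |Δx| = |-1 − 8| = 9 m
5–6 s: |Δx| = |2 − -1| = 3 m
Total path = 12 m; average speed = 12/6 = 2 m/s.

2 m/s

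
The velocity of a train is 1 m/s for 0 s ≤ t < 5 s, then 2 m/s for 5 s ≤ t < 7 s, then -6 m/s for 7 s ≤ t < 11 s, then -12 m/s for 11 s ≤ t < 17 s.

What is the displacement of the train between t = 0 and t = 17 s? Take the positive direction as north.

Displacement is the signed area under the v-t curve.
0–5 s: 1 × 5 = 5 m
5–7 s: 2 × 2 = 4 m
7–11 s: -6 × 4 = -24 m
11–17 s: -12 × 6 = -72 m
Net displacement = -87 m

-87 m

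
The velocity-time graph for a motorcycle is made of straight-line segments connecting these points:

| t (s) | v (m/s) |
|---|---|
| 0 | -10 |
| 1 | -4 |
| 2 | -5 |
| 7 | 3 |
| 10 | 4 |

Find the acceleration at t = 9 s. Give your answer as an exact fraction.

1/3 m/s²

Acceleration is the slope of the v-t graph on 7–10 s: (4 − 3)/(10 − 7) = 1/3 m/s².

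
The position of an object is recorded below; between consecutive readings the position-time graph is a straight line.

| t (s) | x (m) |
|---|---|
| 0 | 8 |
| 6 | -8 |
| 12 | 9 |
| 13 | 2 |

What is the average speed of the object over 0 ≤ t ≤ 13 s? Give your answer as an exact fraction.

40/13 m/s

Average speed = (total path length)/(elapsed time); on a piecewise-linear x-t graph the path length is Σ|Δx|.
0–6 s: |Δx| = |-8 − 8| = 16 m
6–12 s: |Δx| = |9 − -8| = 17 m
12–13 s: |Δx| = |2 − 9| = 7 m
Total path = 40 m; average speed = 40/13 = 40/13 m/s.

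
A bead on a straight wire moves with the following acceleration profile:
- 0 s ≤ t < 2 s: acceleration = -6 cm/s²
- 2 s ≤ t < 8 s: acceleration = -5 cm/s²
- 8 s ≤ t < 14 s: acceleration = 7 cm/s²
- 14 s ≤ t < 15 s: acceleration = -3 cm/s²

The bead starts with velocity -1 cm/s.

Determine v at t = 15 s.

-4 cm/s

Δv equals the area under the a-t graph; then v = v₀ + Δv.
0–2 s: -6 × 2 = -12 cm/s
2–8 s: -5 × 6 = -30 cm/s
8–14 s: 7 × 6 = 42 cm/s
14–15 s: -3 × 1 = -3 cm/s
Δv = -3 cm/s, so v(15) = -1 + (-3) = -4 cm/s.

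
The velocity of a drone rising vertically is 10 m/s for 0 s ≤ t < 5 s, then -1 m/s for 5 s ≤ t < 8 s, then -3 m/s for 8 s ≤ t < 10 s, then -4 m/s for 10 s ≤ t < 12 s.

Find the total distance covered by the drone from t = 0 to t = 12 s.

67 m

Distance (not displacement) is the total path length: add the absolute areas under v-t.
0–5 s: |10| × 5 = 50 m
5–8 s: |-1| × 3 = 3 m
8–10 s: |-3| × 2 = 6 m
10–12 s: |-4| × 2 = 8 m
Total distance = 67 m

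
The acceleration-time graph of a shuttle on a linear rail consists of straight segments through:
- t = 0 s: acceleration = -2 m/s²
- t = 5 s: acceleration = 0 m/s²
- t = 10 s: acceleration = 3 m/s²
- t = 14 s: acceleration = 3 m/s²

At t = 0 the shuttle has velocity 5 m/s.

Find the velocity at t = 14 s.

Δv equals the area under the a-t graph; then v = v₀ + Δv.
0–5 s: ½(-2 + 0)(5) = -5 m/s
5–10 s: ½(0 + 3)(5) = 7.5 m/s
10–14 s: 3 × 4 = 12 m/s
Δv = 14.5 m/s, so v(14) = 5 + (14.5) = 19.5 m/s.

19.5 m/s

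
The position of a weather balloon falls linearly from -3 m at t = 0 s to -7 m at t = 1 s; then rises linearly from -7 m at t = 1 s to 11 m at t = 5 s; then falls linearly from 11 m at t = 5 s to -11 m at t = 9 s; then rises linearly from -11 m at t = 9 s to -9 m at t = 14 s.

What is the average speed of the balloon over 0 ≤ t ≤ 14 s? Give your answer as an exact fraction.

Average speed = (total path length)/(elapsed time); on a piecewise-linear x-t graph the path length is Σ|Δx|.
0–1 s: |Δx| = |-7 − -3| = 4 m
1–5 s: |Δx| = |11 − -7| = 18 m
5–9 s: |Δx| = |-11 − 11| = 22 m
9–14 s: |Δx| = |-9 − -11| = 2 m
Total path = 46 m; average speed = 46/14 = 23/7 m/s.

23/7 m/s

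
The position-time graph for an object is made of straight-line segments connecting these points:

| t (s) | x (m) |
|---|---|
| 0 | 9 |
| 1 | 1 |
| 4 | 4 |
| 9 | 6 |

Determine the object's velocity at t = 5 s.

0.4 m/s

Velocity is the slope of the x-t graph on 4–9 s: (6 − 4)/(9 − 4) = 0.4 m/s.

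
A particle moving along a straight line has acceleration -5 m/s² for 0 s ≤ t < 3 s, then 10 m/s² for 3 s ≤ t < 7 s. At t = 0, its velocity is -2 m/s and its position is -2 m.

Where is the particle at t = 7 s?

On each constant-a segment, Δv = aΔt and Δx = v₀Δt + ½aΔt²; chain segment to segment.
0–3 s: v starts -2 m/s; Δx = -2·3 + ½·-5·3² = -28.5 m; v ends -17 m/s.
3–7 s: v starts -17 m/s; Δx = -17·4 + ½·10·4² = 12 m; v ends 23 m/s.
x(7) = -2 + Σ Δx = -18.5 m.

-18.5 m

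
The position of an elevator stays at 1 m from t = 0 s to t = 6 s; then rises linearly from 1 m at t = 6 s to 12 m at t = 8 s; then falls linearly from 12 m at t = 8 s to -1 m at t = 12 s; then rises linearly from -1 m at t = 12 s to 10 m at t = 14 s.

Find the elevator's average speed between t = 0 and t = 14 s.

Average speed = (total path length)/(elapsed time); on a piecewise-linear x-t graph the path length is Σ|Δx|.
0–6 s: |Δx| = |1 − 1| = 0 m
6–8 s: |Δx| = |12 − 1| = 11 m
8–12 s: |Δx| = |-1 − 12| = 13 m
12–14 s: |Δx| = |10 − -1| = 11 m
Total path = 35 m; average speed = 35/14 = 2.5 m/s.

2.5 m/s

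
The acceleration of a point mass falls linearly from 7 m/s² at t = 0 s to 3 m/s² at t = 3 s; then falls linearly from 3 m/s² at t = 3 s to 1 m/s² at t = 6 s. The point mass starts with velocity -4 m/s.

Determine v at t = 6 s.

17 m/s

Δv equals the area under the a-t graph; then v = v₀ + Δv.
0–3 s: ½(7 + 3)(3) = 15 m/s
3–6 s: ½(3 + 1)(3) = 6 m/s
Δv = 21 m/s, so v(6) = -4 + (21) = 17 m/s.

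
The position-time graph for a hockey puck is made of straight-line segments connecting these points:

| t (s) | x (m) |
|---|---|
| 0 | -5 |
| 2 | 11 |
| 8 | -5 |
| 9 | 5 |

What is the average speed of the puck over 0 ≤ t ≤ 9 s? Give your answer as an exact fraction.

Average speed = (total path length)/(elapsed time); on a piecewise-linear x-t graph the path length is Σ|Δx|.
0–2 s: |Δx| = |11 − -5| = 16 m
2–8 s: |Δx| = |-5 − 11| = 16 m
8–9 s: |Δx| = |5 − -5| = 10 m
Total path = 42 m; average speed = 42/9 = 14/3 m/s.

14/3 m/s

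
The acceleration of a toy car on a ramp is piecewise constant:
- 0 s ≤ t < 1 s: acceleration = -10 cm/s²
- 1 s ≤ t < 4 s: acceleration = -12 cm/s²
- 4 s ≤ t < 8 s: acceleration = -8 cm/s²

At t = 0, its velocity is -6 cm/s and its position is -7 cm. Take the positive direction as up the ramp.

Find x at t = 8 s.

-392 cm

On each constant-a segment, Δv = aΔt and Δx = v₀Δt + ½aΔt²; chain segment to segment.
0–1 s: v starts -6 cm/s; Δx = -6·1 + ½·-10·1² = -11 cm; v ends -16 cm/s.
1–4 s: v starts -16 cm/s; Δx = -16·3 + ½·-12·3² = -102 cm; v ends -52 cm/s.
4–8 s: v starts -52 cm/s; Δx = -52·4 + ½·-8·4² = -272 cm; v ends -84 cm/s.
x(8) = -7 + Σ Δx = -392 cm.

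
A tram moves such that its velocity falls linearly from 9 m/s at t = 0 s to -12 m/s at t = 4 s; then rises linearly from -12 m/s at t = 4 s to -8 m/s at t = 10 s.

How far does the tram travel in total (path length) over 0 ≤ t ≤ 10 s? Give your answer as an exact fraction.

Distance (not displacement) is the total path length: add the absolute areas under v-t.
0–4 s: v = 0 at t = 12/7 s; triangle areas 54/7 + 96/7 = 150/7 m
4–10 s: |½(-12 + -8)(6)| = 60 m
Total distance = 570/7 m

570/7 m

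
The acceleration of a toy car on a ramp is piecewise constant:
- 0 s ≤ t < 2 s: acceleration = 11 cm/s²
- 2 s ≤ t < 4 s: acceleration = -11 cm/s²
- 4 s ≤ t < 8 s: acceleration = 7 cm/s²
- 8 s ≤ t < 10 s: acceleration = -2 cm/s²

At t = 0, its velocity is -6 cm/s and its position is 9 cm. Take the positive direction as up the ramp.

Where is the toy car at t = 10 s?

On each constant-a segment, Δv = aΔt and Δx = v₀Δt + ½aΔt²; chain segment to segment.
0–2 s: v starts -6 cm/s; Δx = -6·2 + ½·11·2² = 10 cm; v ends 16 cm/s.
2–4 s: v starts 16 cm/s; Δx = 16·2 + ½·-11·2² = 10 cm; v ends -6 cm/s.
4–8 s: v starts -6 cm/s; Δx = -6·4 + ½·7·4² = 32 cm; v ends 22 cm/s.
8–10 s: v starts 22 cm/s; Δx = 22·2 + ½·-2·2² = 40 cm; v ends 18 cm/s.
x(10) = 9 + Σ Δx = 101 cm.

101 cm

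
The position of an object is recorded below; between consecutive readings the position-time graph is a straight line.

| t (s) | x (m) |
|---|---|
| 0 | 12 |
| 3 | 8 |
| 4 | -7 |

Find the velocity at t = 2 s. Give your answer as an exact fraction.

-4/3 m/s

Velocity is the slope of the x-t graph on 0–3 s: (8 − 12)/(3 − 0) = -4/3 m/s.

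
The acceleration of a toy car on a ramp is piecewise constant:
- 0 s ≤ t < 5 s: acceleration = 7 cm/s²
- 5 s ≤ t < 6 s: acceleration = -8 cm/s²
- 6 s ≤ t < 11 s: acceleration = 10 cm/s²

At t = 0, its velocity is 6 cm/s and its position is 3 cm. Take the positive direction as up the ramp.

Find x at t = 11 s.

447.5 cm

On each constant-a segment, Δv = aΔt and Δx = v₀Δt + ½aΔt²; chain segment to segment.
0–5 s: v starts 6 cm/s; Δx = 6·5 + ½·7·5² = 117.5 cm; v ends 41 cm/s.
5–6 s: v starts 41 cm/s; Δx = 41·1 + ½·-8·1² = 37 cm; v ends 33 cm/s.
6–11 s: v starts 33 cm/s; Δx = 33·5 + ½·10·5² = 290 cm; v ends 83 cm/s.
x(11) = 3 + Σ Δx = 447.5 cm.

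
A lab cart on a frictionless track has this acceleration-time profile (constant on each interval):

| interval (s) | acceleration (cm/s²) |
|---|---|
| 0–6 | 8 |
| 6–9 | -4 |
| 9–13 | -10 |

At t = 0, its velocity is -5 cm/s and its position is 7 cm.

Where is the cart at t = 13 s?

On each constant-a segment, Δv = aΔt and Δx = v₀Δt + ½aΔt²; chain segment to segment.
0–6 s: v starts -5 cm/s; Δx = -5·6 + ½·8·6² = 114 cm; v ends 43 cm/s.
6–9 s: v starts 43 cm/s; Δx = 43·3 + ½·-4·3² = 111 cm; v ends 31 cm/s.
9–13 s: v starts 31 cm/s; Δx = 31·4 + ½·-10·4² = 44 cm; v ends -9 cm/s.
x(13) = 7 + Σ Δx = 276 cm.

276 cm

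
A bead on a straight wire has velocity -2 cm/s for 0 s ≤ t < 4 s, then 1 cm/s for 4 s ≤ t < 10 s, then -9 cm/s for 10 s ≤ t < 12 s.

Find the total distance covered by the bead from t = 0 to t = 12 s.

Total distance travelled is ∫|v| dt — sum the magnitudes of each area piece.
0–4 s: |-2| × 4 = 8 cm
4–10 s: |1| × 6 = 6 cm
10–12 s: |-9| × 2 = 18 cm
Total distance = 32 cm

32 cm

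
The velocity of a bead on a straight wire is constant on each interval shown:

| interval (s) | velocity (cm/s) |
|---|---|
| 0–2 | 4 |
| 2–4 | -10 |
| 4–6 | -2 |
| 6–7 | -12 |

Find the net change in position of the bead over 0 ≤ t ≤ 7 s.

Net displacement equals the area under the velocity-time graph (areas below the axis count negative).
0–2 s: 4 × 2 = 8 cm
2–4 s: -10 × 2 = -20 cm
4–6 s: -2 × 2 = -4 cm
6–7 s: -12 × 1 = -12 cm
Net displacement = -28 cm

-28 cm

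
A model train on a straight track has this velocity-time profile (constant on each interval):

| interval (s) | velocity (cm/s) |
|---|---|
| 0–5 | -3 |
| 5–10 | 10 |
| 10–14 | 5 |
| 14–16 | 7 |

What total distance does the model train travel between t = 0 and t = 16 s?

99 cm

Distance (not displacement) is the total path length: add the absolute areas under v-t.
0–5 s: |-3| × 5 = 15 cm
5–10 s: |10| × 5 = 50 cm
10–14 s: |5| × 4 = 20 cm
14–16 s: |7| × 2 = 14 cm
Total distance = 99 cm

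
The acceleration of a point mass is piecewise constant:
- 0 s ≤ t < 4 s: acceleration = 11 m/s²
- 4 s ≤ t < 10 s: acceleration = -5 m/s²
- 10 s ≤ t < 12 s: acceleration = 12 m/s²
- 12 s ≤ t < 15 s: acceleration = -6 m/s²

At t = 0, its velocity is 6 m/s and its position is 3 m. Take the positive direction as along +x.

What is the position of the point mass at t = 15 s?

On each constant-a segment, Δv = aΔt and Δx = v₀Δt + ½aΔt²; chain segment to segment.
0–4 s: v starts 6 m/s; Δx = 6·4 + ½·11·4² = 112 m; v ends 50 m/s.
4–10 s: v starts 50 m/s; Δx = 50·6 + ½·-5·6² = 210 m; v ends 20 m/s.
10–12 s: v starts 20 m/s; Δx = 20·2 + ½·12·2² = 64 m; v ends 44 m/s.
12–15 s: v starts 44 m/s; Δx = 44·3 + ½·-6·3² = 105 m; v ends 26 m/s.
x(15) = 3 + Σ Δx = 494 m.

494 m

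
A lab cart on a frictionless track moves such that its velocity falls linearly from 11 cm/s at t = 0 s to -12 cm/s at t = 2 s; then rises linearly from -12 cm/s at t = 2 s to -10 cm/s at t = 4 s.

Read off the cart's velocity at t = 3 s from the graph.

-11 cm/s

On 2–4 s the graph is linear from -12 to -10 cm/s: v(3) = -12 + (-10 − -12)·(3 − 2)/(4 − 2) = -11 cm/s.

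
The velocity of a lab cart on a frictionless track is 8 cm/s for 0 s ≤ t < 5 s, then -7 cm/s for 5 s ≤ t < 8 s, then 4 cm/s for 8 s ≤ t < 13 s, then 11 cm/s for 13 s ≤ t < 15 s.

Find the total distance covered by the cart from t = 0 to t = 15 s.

103 cm

Distance (not displacement) is the total path length: add the absolute areas under v-t.
0–5 s: |8| × 5 = 40 cm
5–8 s: |-7| × 3 = 21 cm
8–13 s: |4| × 5 = 20 cm
13–15 s: |11| × 2 = 22 cm
Total distance = 103 cm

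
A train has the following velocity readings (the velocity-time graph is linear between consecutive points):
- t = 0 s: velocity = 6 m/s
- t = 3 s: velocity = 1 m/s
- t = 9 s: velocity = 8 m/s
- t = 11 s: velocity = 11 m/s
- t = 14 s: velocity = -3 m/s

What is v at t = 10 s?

9.5 m/s

On 9–11 s the graph is linear from 8 to 11 m/s: v(10) = 8 + (11 − 8)·(10 − 9)/(11 − 9) = 9.5 m/s.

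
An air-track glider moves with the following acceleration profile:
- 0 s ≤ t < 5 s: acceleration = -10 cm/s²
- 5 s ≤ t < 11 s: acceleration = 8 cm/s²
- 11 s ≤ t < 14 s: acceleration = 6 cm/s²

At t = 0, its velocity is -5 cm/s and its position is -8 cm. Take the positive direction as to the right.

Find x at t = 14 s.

-338 cm

On each constant-a segment, Δv = aΔt and Δx = v₀Δt + ½aΔt²; chain segment to segment.
0–5 s: v starts -5 cm/s; Δx = -5·5 + ½·-10·5² = -150 cm; v ends -55 cm/s.
5–11 s: v starts -55 cm/s; Δx = -55·6 + ½·8·6² = -186 cm; v ends -7 cm/s.
11–14 s: v starts -7 cm/s; Δx = -7·3 + ½·6·3² = 6 cm; v ends 11 cm/s.
x(14) = -8 + Σ Δx = -338 cm.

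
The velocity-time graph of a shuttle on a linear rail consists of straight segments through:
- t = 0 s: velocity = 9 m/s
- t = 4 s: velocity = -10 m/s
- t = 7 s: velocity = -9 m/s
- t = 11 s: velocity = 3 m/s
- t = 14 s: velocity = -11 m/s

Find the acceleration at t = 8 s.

Acceleration is the slope of the v-t graph on 7–11 s: (3 − -9)/(11 − 7) = 3 m/s².

3 m/s²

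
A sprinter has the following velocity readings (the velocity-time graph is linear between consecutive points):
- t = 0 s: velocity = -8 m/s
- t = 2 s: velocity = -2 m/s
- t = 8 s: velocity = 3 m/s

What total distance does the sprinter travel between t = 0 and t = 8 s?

Distance (not displacement) is the total path length: add the absolute areas under v-t.
0–2 s: |½(-8 + -2)(2)| = 10 m
2–8 s: v = 0 at t = 4.4 s; triangle areas 2.4 + 5.4 = 7.8 m
Total distance = 17.8 m

17.8 m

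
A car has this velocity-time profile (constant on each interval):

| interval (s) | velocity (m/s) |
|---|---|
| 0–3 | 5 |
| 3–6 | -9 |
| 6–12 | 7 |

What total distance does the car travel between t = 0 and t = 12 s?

84 m

Total distance travelled is ∫|v| dt — sum the magnitudes of each area piece.
0–3 s: |5| × 3 = 15 m
3–6 s: |-9| × 3 = 27 m
6–12 s: |7| × 6 = 42 m
Total distance = 84 m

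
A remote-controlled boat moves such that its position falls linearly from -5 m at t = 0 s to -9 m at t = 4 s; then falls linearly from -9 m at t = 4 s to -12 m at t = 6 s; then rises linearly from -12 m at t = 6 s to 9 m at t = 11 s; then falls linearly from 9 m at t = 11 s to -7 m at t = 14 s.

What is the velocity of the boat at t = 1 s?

-1 m/s

Velocity is the slope of the x-t graph on 0–4 s: (-9 − -5)/(4 − 0) = -1 m/s.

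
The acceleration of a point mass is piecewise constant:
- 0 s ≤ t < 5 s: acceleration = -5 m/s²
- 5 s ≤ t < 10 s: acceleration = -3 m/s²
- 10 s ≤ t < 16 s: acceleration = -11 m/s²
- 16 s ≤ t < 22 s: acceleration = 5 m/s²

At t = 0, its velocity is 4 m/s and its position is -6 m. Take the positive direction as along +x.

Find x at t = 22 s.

-1127 m

On each constant-a segment, Δv = aΔt and Δx = v₀Δt + ½aΔt²; chain segment to segment.
0–5 s: v starts 4 m/s; Δx = 4·5 + ½·-5·5² = -42.5 m; v ends -21 m/s.
5–10 s: v starts -21 m/s; Δx = -21·5 + ½·-3·5² = -142.5 m; v ends -36 m/s.
10–16 s: v starts -36 m/s; Δx = -36·6 + ½·-11·6² = -414 m; v ends -102 m/s.
16–22 s: v starts -102 m/s; Δx = -102·6 + ½·5·6² = -522 m; v ends -72 m/s.
x(22) = -6 + Σ Δx = -1127 m.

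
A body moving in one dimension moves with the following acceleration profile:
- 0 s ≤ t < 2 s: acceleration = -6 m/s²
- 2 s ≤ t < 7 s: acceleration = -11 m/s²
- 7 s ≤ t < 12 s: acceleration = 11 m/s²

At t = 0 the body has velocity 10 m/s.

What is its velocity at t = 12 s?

-2 m/s

Δv equals the area under the a-t graph; then v = v₀ + Δv.
0–2 s: -6 × 2 = -12 m/s
2–7 s: -11 × 5 = -55 m/s
7–12 s: 11 × 5 = 55 m/s
Δv = -12 m/s, so v(12) = 10 + (-12) = -2 m/s.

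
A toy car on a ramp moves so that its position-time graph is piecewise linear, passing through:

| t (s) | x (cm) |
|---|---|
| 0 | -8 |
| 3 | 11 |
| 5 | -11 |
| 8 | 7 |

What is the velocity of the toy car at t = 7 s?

Velocity is the slope of the x-t graph on 5–8 s: (7 − -11)/(8 − 5) = 6 cm/s.

6 cm/s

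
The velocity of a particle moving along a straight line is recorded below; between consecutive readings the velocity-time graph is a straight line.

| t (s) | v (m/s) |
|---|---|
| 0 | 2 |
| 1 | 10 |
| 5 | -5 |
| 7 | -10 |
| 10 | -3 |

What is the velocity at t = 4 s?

On 1–5 s the graph is linear from 10 to -5 m/s: v(4) = 10 + (-5 − 10)·(4 − 1)/(5 − 1) = -1.25 m/s.

-1.25 m/s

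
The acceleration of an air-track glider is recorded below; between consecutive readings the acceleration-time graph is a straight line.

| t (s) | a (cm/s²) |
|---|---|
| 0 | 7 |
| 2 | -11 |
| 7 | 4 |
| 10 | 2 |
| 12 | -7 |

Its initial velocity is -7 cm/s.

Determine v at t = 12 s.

Δv equals the area under the a-t graph; then v = v₀ + Δv.
0–2 s: ½(7 + -11)(2) = -4 cm/s
2–7 s: ½(-11 + 4)(5) = -17.5 cm/s
7–10 s: ½(4 + 2)(3) = 9 cm/s
10–12 s: ½(2 + -7)(2) = -5 cm/s
Δv = -17.5 cm/s, so v(12) = -7 + (-17.5) = -24.5 cm/s.

-24.5 cm/s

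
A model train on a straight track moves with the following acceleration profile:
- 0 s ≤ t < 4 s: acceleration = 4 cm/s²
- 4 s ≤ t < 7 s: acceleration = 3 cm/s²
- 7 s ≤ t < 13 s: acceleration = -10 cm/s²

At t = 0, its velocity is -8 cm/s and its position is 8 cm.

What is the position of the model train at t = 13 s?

-32.5 cm

On each constant-a segment, Δv = aΔt and Δx = v₀Δt + ½aΔt²; chain segment to segment.
0–4 s: v starts -8 cm/s; Δx = -8·4 + ½·4·4² = 0 cm; v ends 8 cm/s.
4–7 s: v starts 8 cm/s; Δx = 8·3 + ½·3·3² = 37.5 cm; v ends 17 cm/s.
7–13 s: v starts 17 cm/s; Δx = 17·6 + ½·-10·6² = -78 cm; v ends -43 cm/s.
x(13) = 8 + Σ Δx = -32.5 cm.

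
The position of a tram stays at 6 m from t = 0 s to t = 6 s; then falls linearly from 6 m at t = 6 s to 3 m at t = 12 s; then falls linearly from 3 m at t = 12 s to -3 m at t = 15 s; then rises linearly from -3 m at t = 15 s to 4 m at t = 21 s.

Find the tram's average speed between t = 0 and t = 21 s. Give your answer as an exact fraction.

16/21 m/s

Average speed = (total path length)/(elapsed time); on a piecewise-linear x-t graph the path length is Σ|Δx|.
0–6 s: |Δx| = |6 − 6| = 0 m
6–12 s: |Δx| = |3 − 6| = 3 m
12–15 s: |Δx| = |-3 − 3| = 6 m
15–21 s: |Δx| = |4 − -3| = 7 m
Total path = 16 m; average speed = 16/21 = 16/21 m/s.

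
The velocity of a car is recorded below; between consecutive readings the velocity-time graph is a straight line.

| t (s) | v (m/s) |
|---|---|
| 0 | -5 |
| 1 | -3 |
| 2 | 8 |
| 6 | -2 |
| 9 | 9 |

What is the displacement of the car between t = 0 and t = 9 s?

Displacement is the signed area under the v-t curve.
0–1 s: ½(-5 + -3)(1) = -4 m
1–2 s: ½(-3 + 8)(1) = 2.5 m
2–6 s: ½(8 + -2)(4) = 12 m
6–9 s: ½(-2 + 9)(3) = 10.5 m
Net displacement = 21 m

21 m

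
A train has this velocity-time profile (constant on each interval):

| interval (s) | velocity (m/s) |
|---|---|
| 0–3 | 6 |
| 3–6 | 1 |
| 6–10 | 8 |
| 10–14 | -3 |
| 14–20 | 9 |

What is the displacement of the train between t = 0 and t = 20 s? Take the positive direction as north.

95 m

Net displacement equals the area under the velocity-time graph (areas below the axis count negative).
0–3 s: 6 × 3 = 18 m
3–6 s: 1 × 3 = 3 m
6–10 s: 8 × 4 = 32 m
10–14 s: -3 × 4 = -12 m
14–20 s: 9 × 6 = 54 m
Net displacement = 95 m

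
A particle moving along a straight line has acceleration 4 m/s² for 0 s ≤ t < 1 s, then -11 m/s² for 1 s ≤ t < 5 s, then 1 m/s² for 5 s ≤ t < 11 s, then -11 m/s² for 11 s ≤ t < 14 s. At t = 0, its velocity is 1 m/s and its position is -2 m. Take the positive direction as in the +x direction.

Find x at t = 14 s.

-431.5 m

On each constant-a segment, Δv = aΔt and Δx = v₀Δt + ½aΔt²; chain segment to segment.
0–1 s: v starts 1 m/s; Δx = 1·1 + ½·4·1² = 3 m; v ends 5 m/s.
1–5 s: v starts 5 m/s; Δx = 5·4 + ½·-11·4² = -68 m; v ends -39 m/s.
5–11 s: v starts -39 m/s; Δx = -39·6 + ½·1·6² = -216 m; v ends -33 m/s.
11–14 s: v starts -33 m/s; Δx = -33·3 + ½·-11·3² = -148.5 m; v ends -66 m/s.
x(14) = -2 + Σ Δx = -431.5 m.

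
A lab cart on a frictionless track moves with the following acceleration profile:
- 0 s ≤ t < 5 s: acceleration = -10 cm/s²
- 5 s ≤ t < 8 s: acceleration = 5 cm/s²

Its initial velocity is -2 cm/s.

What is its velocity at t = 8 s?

Δv equals the area under the a-t graph; then v = v₀ + Δv.
0–5 s: -10 × 5 = -50 cm/s
5–8 s: 5 × 3 = 15 cm/s
Δv = -35 cm/s, so v(8) = -2 + (-35) = -37 cm/s.

-37 cm/s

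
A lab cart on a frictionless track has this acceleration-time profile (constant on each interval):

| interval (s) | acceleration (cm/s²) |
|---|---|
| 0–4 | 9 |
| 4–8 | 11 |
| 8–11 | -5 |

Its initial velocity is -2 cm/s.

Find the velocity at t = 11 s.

63 cm/s

Δv equals the area under the a-t graph; then v = v₀ + Δv.
0–4 s: 9 × 4 = 36 cm/s
4–8 s: 11 × 4 = 44 cm/s
8–11 s: -5 × 3 = -15 cm/s
Δv = 65 cm/s, so v(11) = -2 + (65) = 63 cm/s.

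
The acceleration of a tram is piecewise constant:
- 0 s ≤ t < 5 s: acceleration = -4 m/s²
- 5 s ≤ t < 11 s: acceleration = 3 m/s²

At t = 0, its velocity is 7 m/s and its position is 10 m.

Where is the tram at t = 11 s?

On each constant-a segment, Δv = aΔt and Δx = v₀Δt + ½aΔt²; chain segment to segment.
0–5 s: v starts 7 m/s; Δx = 7·5 + ½·-4·5² = -15 m; v ends -13 m/s.
5–11 s: v starts -13 m/s; Δx = -13·6 + ½·3·6² = -24 m; v ends 5 m/s.
x(11) = 10 + Σ Δx = -29 m.

-29 m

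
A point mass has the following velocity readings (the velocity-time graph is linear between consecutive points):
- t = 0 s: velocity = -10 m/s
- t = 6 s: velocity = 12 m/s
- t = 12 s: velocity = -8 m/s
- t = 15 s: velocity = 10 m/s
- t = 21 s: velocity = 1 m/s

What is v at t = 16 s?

On 15–21 s the graph is linear from 10 to 1 m/s: v(16) = 10 + (1 − 10)·(16 − 15)/(21 − 15) = 8.5 m/s.

8.5 m/s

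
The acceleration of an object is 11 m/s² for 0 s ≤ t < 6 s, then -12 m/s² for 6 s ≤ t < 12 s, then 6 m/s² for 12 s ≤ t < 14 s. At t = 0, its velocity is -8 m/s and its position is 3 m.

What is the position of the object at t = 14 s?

On each constant-a segment, Δv = aΔt and Δx = v₀Δt + ½aΔt²; chain segment to segment.
0–6 s: v starts -8 m/s; Δx = -8·6 + ½·11·6² = 150 m; v ends 58 m/s.
6–12 s: v starts 58 m/s; Δx = 58·6 + ½·-12·6² = 132 m; v ends -14 m/s.
12–14 s: v starts -14 m/s; Δx = -14·2 + ½·6·2² = -16 m; v ends -2 m/s.
x(14) = 3 + Σ Δx = 269 m.

269 m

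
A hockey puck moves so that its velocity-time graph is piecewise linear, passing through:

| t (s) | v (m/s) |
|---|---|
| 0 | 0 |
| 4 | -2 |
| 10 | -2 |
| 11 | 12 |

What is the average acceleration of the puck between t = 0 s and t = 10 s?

-0.2 m/s²

Average acceleration = Δv/Δt = (-2 − 0)/(10 − 0) = -0.2 m/s².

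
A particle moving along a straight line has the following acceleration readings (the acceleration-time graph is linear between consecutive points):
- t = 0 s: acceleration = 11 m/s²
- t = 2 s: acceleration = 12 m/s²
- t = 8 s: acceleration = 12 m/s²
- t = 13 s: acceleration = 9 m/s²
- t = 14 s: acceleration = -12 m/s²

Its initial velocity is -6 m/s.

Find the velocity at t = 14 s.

Δv equals the area under the a-t graph; then v = v₀ + Δv.
0–2 s: ½(11 + 12)(2) = 23 m/s
2–8 s: 12 × 6 = 72 m/s
8–13 s: ½(12 + 9)(5) = 52.5 m/s
13–14 s: ½(9 + -12)(1) = -1.5 m/s
Δv = 146 m/s, so v(14) = -6 + (146) = 140 m/s.

140 m/s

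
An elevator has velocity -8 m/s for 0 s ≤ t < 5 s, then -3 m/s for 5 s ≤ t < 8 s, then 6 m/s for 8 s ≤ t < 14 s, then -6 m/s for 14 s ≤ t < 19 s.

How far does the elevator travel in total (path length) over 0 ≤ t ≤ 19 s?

Distance (not displacement) is the total path length: add the absolute areas under v-t.
0–5 s: |-8| × 5 = 40 m
5–8 s: |-3| × 3 = 9 m
8–14 s: |6| × 6 = 36 m
14–19 s: |-6| × 5 = 30 m
Total distance = 115 m

115 m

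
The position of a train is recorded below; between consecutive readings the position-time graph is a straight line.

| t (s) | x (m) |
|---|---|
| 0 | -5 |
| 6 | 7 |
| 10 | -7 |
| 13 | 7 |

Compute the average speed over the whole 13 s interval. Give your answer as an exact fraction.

Average speed = (total path length)/(elapsed time); on a piecewise-linear x-t graph the path length is Σ|Δx|.
0–6 s: |Δx| = |7 − -5| = 12 m
6–10 s: |Δx| = |-7 − 7| = 14 m
10–13 s: |Δx| = |7 − -7| = 14 m
Total path = 40 m; average speed = 40/13 = 40/13 m/s.

40/13 m/s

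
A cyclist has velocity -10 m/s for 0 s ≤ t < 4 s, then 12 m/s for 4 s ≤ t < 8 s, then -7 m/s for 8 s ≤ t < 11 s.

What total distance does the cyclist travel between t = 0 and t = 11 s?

Total distance travelled is ∫|v| dt — sum the magnitudes of each area piece.
0–4 s: |-10| × 4 = 40 m
4–8 s: |12| × 4 = 48 m
8–11 s: |-7| × 3 = 21 m
Total distance = 109 m

109 m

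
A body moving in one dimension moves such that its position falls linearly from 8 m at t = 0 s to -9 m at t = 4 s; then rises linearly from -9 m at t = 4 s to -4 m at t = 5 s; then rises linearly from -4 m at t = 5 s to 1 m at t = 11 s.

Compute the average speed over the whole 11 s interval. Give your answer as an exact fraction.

27/11 m/s

Average speed = (total path length)/(elapsed time); on a piecewise-linear x-t graph the path length is Σ|Δx|.
0–4 s: |Δx| = |-9 − 8| = 17 m
4–5 s: |Δx| = |-4 − -9| = 5 m
5–11 s: |Δx| = |1 − -4| = 5 m
Total path = 27 m; average speed = 27/11 = 27/11 m/s.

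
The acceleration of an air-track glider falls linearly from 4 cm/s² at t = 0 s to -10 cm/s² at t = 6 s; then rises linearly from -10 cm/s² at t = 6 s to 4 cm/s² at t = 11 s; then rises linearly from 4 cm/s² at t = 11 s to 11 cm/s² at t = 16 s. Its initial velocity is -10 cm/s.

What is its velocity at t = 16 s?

-5.5 cm/s

Δv equals the area under the a-t graph; then v = v₀ + Δv.
0–6 s: ½(4 + -10)(6) = -18 cm/s
6–11 s: ½(-10 + 4)(5) = -15 cm/s
11–16 s: ½(4 + 11)(5) = 37.5 cm/s
Δv = 4.5 cm/s, so v(16) = -10 + (4.5) = -5.5 cm/s.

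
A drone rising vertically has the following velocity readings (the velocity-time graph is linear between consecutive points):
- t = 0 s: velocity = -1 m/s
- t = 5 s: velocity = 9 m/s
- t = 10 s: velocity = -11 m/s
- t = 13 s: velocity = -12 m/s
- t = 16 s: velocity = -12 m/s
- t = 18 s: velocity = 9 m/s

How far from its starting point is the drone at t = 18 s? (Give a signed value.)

Displacement is the signed area under the v-t curve.
0–5 s: ½(-1 + 9)(5) = 20 m
5–10 s: ½(9 + -11)(5) = -5 m
10–13 s: ½(-11 + -12)(3) = -34.5 m
13–16 s: -12 × 3 = -36 m
16–18 s: ½(-12 + 9)(2) = -3 m
Net displacement = -58.5 m

-58.5 m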